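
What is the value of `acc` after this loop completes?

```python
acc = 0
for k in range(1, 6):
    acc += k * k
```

Sum of squares 1² to 5² = 55
`acc` takes the values: 0 → 1 → 5 → 14 → 30 → 55

Answer: 55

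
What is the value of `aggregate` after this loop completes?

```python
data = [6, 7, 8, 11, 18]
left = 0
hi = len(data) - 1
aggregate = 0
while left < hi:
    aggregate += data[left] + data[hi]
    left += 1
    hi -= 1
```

Sum of pairs from ends
`aggregate` takes the values: 0 → 24 → 42

Answer: 42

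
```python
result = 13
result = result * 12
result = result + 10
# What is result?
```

Trace:
`result = 13` → result = 13
`result = result * 12` → result = 156
`result = result + 10` → result = 166
So result = 166

Answer: 166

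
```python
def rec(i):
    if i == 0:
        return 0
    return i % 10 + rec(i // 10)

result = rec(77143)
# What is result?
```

Sum of digits of 77143: 3 + 4 + 1 + 7 + 7 = 22

Answer: 22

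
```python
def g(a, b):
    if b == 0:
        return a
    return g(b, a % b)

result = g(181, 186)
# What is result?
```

g(181, 186) -> g(186, 181) -> g(181, 5) -> g(5, 1) -> g(1, 0) -> 1

Answer: 1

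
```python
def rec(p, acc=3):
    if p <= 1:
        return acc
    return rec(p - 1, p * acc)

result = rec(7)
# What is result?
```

Accumulator trace (n, acc): (7, 3) -> (6, 21) -> (5, 126) -> (4, 630) -> (3, 2520) -> (2, 7560) -> (1, 15120) -> return 15120

Answer: 15120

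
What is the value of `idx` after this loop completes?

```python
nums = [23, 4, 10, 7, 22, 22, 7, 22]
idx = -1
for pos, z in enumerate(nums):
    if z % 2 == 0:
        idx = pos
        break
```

First even number index in [23, 4, 10, 7, 22, 22, 7, 22]
`idx` takes the values: -1 → 1

Answer: 1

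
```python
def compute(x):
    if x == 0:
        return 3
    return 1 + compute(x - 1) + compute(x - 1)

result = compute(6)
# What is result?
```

compute(x) = 1 + 2·compute(x-1), compute(0)=3. Closed form: (3+1)·2^6 - 1 = 255.

Answer: 255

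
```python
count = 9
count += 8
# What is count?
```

Trace:
`count = 9` → count = 9
`count += 8` → count = 17
So count = 17

Answer: 17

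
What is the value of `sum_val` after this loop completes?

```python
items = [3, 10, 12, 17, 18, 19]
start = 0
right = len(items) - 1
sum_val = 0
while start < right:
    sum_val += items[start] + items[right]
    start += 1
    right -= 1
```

Sum of pairs from ends
`sum_val` takes the values: 0 → 22 → 50 → 79

Answer: 79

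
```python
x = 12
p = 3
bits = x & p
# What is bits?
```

Trace:
`x = 12` → x = 12
`p = 3` → p = 3
`bits = x & p` → bits = 0
So bits = 0

Answer: 0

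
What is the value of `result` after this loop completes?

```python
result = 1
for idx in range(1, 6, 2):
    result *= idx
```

Product of 1, 3, 5, ... up to 5
`result` takes the values: 1 → 3 → 15

Answer: 15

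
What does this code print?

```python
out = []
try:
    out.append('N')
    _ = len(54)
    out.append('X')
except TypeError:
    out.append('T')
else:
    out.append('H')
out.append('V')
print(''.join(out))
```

Execution trace: 'N' (try body) → 'T' (except TypeError) → 'V' (after the try/except). Output: NTV

Answer: NTV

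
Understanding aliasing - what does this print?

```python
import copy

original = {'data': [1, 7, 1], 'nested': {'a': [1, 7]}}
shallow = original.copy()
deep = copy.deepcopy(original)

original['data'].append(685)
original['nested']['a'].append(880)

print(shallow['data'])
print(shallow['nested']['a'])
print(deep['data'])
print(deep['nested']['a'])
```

Key concept: comparing shallow vs deep copy.
Step by step:
`original = {'data': [1, 7, 1], 'nested': {'a': [1, 7]}}` → original = {'data': [1, 7, 1], 'nested': {'a': [1, 7]}}
`shallow = original.copy()` → shallow = {'data': [1, 7, 1], 'nested': {'a': [1, 7]}}
`deep = copy.deepcopy(original)` → deep = {'data': [1, 7, 1], 'nested': {'a': [1, 7]}}
`original['data'].append(685)` → original = {'data': [1, 7, 1, 685], 'nested': {'a': [1, 7]}}; shallow = {'data': [1, 7, 1, 685], 'nested': {'a': [1, 7]}}
`original['nested']['a'].append(880)` → original = {'data': [1, 7, 1, 685], 'nested': {'a': [1, 7, 880]}}; shallow = {'data': [1, 7, 1, 685], 'nested': {'a': [1, 7, 880]}}
`print(shallow['data'])` → prints [1, 7, 1, 685]
`print(shallow['nested']['a'])` → prints [1, 7, 880]
`print(deep['data'])` → prints [1, 7, 1]
`print(deep['nested']['a'])` → prints [1, 7]

Answer:
[1, 7, 1, 685]
[1, 7, 880]
[1, 7, 1]
[1, 7]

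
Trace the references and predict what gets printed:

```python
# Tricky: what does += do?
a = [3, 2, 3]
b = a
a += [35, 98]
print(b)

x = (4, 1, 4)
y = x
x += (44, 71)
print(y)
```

Key concept: += behavior differs for mutable vs immutable.
Step by step:
`a = [3, 2, 3]` → a = [3, 2, 3]
`b = a` → b = [3, 2, 3] (same object as a)
`a += [35, 98]` → a = [3, 2, 3, 35, 98] (same object as b); b = [3, 2, 3, 35, 98] (same object as a)
`print(b)` → prints [3, 2, 3, 35, 98]
`x = (4, 1, 4)` → x = (4, 1, 4)
`y = x` → y = (4, 1, 4)
`x += (44, 71)` → x = (4, 1, 4, 44, 71)
`print(y)` → prints (4, 1, 4)

Answer:
[3, 2, 3, 35, 98]
(4, 1, 4)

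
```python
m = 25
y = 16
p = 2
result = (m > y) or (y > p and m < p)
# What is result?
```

Trace:
`m = 25` → m = 25
`y = 16` → y = 16
`p = 2` → p = 2
`result = (m > y) or (y > p and m < p)` → result = True
So result = True

Answer: True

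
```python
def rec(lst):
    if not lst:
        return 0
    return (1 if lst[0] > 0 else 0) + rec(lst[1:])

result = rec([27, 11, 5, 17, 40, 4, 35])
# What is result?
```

Count of positive elements in [27, 11, 5, 17, 40, 4, 35] = 7

Answer: 7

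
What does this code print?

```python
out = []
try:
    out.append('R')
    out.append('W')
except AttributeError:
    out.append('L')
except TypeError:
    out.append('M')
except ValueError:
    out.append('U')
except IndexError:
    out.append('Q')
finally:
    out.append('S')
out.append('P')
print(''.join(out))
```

Execution trace: 'R' (try body) → 'W' (try body, no exception) → 'S' (finally) → 'P' (after the try/except). Output: RWSP

Answer: RWSP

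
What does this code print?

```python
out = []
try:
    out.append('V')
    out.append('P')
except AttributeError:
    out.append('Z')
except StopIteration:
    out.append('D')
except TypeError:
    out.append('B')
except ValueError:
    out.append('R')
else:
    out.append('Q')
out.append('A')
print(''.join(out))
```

Execution trace: 'V' (try body) → 'P' (try body, no exception) → 'Q' (else) → 'A' (after the try/except). Output: VPQA

Answer: VPQA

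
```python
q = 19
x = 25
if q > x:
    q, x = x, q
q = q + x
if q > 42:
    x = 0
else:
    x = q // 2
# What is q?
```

Trace:
`q = 19` → q = 19
`x = 25` → x = 25
`if q > x: ...` → q > x is False → no variable changes
`q = q + x` → q = 44
`if q > 42: ...` → q > 42 is True → x = 0
So q = 44

Answer: 44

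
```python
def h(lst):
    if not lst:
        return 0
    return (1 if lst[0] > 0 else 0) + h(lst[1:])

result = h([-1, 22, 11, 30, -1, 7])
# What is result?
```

Count of positive elements in [-1, 22, 11, 30, -1, 7] = 4

Answer: 4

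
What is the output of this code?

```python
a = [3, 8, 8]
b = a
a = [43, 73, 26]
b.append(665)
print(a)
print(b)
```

Key concept: rebinding vs mutation: a is rebound to a new list, b still points at the original.
Step by step:
`a = [3, 8, 8]` → a = [3, 8, 8]
`b = a` → b = [3, 8, 8] (same object as a)
`a = [43, 73, 26]` → a = [43, 73, 26]
`b.append(665)` → b = [3, 8, 8, 665]
`print(a)` → prints [43, 73, 26]
`print(b)` → prints [3, 8, 8, 665]

Answer:
[43, 73, 26]
[3, 8, 8, 665]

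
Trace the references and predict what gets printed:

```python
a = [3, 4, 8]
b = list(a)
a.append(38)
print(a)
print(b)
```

Key concept: list() constructor creates copy.
Step by step:
`a = [3, 4, 8]` → a = [3, 4, 8]
`b = list(a)` → b = [3, 4, 8]
`a.append(38)` → a = [3, 4, 8, 38]
`print(a)` → prints [3, 4, 8, 38]
`print(b)` → prints [3, 4, 8]

Answer:
[3, 4, 8, 38]
[3, 4, 8]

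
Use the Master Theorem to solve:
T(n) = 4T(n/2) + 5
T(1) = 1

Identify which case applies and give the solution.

a=4, b=2, f(n)=5. log_2(4) = 2. Since c=0 < 2, Case 1 applies: T(n) = Θ(n^log_b(a)) = O(n^2).

Answer: O(n^2) - Case 1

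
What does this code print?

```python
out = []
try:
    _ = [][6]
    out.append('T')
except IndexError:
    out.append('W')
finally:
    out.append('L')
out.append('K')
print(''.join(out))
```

Execution trace: 'W' (except IndexError) → 'L' (finally) → 'K' (after the try/except). Output: WLK

Answer: WLK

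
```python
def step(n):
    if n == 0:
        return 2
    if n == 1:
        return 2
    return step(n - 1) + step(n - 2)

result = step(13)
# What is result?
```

Build up from base cases: step(0)=2, step(1)=2, step(2)=4, step(3)=6, step(4)=10, step(5)=16, step(6)=26, ..., step(13)=754

Answer: 754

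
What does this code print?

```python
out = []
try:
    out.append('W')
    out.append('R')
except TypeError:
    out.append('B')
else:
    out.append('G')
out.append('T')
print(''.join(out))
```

Execution trace: 'W' (try body) → 'R' (try body, no exception) → 'G' (else) → 'T' (after the try/except). Output: WRGT

Answer: WRGT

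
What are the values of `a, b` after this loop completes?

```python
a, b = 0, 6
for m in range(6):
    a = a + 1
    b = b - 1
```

a goes 0→6, b goes 6→0
`a, b` takes the values: (0, 6) → (1, 6) → (1, 5) → (2, 5) → (2, 4) → (3, 4) → (3, 3) → (4, 3) → (4, 2) → (5, 2) → (5, 1) → (6, 1) → (6, 0)

Answer: 6, 0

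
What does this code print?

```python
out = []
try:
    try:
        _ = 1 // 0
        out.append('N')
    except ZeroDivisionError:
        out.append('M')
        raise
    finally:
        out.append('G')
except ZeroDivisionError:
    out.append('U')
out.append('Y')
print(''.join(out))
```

Execution trace: 'M' (inner except ZeroDivisionError) → 'G' (inner finally) → 'U' (outer except ZeroDivisionError) → 'Y' (after the try/except). Output: MGUY

Answer: MGUY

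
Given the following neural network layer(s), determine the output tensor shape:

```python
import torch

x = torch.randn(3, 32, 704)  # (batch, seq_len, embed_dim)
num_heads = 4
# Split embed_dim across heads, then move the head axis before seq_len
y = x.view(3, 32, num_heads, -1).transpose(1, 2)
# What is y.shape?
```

Input: (3, 32, 704) -> head_dim = 704 // 4 = 176; after view: (3, 32, 4, 176) -> after transpose(1, 2): (3, 4, 32, 176) -> Output: (3, 4, 32, 176)

Answer: (3, 4, 32, 176)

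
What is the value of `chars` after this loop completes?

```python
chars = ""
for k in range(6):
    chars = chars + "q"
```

Repeat 'q' 6 times
`chars` takes the values: "" → "q" → "qq" → "qqq" → "qqqq" → "qqqqq" → "qqqqqq"

Answer: "qqqqqq"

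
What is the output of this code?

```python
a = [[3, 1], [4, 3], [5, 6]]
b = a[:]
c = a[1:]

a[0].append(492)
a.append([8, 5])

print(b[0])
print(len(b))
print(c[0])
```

Key concept: slice with nested mutation.
Step by step:
`a = [[3, 1], [4, 3], [5, 6]]` → a = [[3, 1], [4, 3], [5, 6]]
`b = a[:]` → b = [[3, 1], [4, 3], [5, 6]]
`c = a[1:]` → c = [[4, 3], [5, 6]]
`a[0].append(492)` → a = [[3, 1, 492], [4, 3], [5, 6]]; b = [[3, 1, 492], [4, 3], [5, 6]]
`a.append([8, 5])` → a = [[3, 1, 492], [4, 3], [5, 6], [8, 5]]
`print(b[0])` → prints [3, 1, 492]
`print(len(b))` → prints 3
`print(c[0])` → prints [4, 3]

Answer:
[3, 1, 492]
3
[4, 3]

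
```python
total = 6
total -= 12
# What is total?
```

Trace:
`total = 6` → total = 6
`total -= 12` → total = -6
So total = -6

Answer: -6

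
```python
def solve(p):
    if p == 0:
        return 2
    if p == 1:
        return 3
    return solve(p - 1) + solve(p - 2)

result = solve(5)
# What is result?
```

Build up from base cases: solve(0)=2, solve(1)=3, solve(2)=5, solve(3)=8, solve(4)=13, solve(5)=21

Answer: 21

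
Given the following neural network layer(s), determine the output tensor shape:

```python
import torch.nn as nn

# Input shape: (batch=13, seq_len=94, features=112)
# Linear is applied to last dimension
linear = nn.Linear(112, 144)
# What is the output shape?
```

Input: (13, 94, 112) -> Output: (13, 94, 144)

Answer: (13, 94, 144)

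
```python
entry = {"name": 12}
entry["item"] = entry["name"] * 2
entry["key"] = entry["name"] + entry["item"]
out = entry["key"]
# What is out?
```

Trace:
`entry = {"name": 12}` → entry = {'name': 12}
`entry["item"] = entry["name"] * 2` → entry = {'name': 12, 'item': 24}
`entry["key"] = entry["name"] + entry["item"]` → entry = {'name': 12, 'item': 24, 'key': 36}
`out = entry["key"]` → out = 36
So out = 36

Answer: 36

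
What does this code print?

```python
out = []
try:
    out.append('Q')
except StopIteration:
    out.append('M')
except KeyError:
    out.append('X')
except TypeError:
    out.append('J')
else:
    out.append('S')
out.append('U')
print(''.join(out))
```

Execution trace: 'Q' (try body, no exception) → 'S' (else) → 'U' (after the try/except). Output: QSU

Answer: QSU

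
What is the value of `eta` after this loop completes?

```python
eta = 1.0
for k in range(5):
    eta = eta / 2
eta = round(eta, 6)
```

Halving LR 5 times: 1 / 2^5
`eta` takes the values: 1.0 → 0.5 → 0.25 → 0.125 → 0.0625 → 0.03125

Answer: 0.03125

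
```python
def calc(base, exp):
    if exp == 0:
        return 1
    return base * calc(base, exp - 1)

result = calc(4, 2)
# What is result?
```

calc(4, 2) = 4 * 4 = 16

Answer: 16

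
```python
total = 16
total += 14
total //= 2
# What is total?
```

Trace:
`total = 16` → total = 16
`total += 14` → total = 30
`total //= 2` → total = 15
So total = 15

Answer: 15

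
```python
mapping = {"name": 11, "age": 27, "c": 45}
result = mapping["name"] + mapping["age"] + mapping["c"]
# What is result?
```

Trace:
`mapping = {"name": 11, "age": 27, "c": 45}` → mapping = {'name': 11, 'age': 27, 'c': 45}
`result = mapping["name"] + mapping["age"] + mapping["c"]` → result = 83
So result = 83

Answer: 83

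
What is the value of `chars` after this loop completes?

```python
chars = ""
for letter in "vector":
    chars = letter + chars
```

Reverse 'vector'
`chars` takes the values: "" → "v" → "ev" → "cev" → "tcev" → "otcev" → "rotcev"

Answer: "rotcev"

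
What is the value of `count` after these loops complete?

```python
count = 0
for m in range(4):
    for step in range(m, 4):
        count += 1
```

Upper triangle: 4 + 3 + ... + 1
`count` takes the values: 0 → 1 → 2 → 3 → 4 → 5 → 6 → 7 → 8 → 9 → 10

Answer: 10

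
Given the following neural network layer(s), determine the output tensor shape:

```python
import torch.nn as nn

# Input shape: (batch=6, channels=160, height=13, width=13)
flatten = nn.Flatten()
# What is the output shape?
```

Input: (6, 160, 13, 13) -> Output: (6, 27040)

Answer: (6, 27040)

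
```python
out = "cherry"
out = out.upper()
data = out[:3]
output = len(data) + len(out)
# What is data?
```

Trace:
`out = "cherry"` → out = 'cherry'
`out = out.upper()` → out = 'CHERRY'
`data = out[:3]` → data = 'CHE'
`output = len(data) + len(out)` → output = 9
So data = 'CHE'

Answer: 'CHE'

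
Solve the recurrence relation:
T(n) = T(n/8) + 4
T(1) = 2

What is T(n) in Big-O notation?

Each step divides n by 8 and adds 4. After log_8(n) steps we reach T(1)=2. So T(n) = 4·log_8(n) + 2 = O(log n).

Answer: O(log n)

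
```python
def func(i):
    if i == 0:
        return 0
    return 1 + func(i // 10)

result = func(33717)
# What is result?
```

Count of digits of 33717: 5

Answer: 5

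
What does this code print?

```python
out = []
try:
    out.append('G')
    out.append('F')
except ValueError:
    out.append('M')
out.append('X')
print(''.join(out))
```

Execution trace: 'G' (try body) → 'F' (try body, no exception) → 'X' (after the try/except). Output: GFX

Answer: GFX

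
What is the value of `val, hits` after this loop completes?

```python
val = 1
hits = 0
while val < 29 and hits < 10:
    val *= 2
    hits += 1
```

Double until >= 29 or 10 iterations
`val, hits` takes the values: (1, 0) → (2, 0) → (2, 1) → (4, 1) → (4, 2) → (8, 2) → (8, 3) → (16, 3) → (16, 4) → (32, 4) → (32, 5)

Answer: 32, 5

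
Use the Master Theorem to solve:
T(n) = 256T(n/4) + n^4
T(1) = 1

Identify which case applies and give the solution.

a=256, b=4, f(n)=n^4. log_4(256) = 4. Since c=4 = 4, Case 2 applies: T(n) = Θ(n^log_b(a) · log n) = O(n^4 log n).

Answer: O(n^4 log n) - Case 2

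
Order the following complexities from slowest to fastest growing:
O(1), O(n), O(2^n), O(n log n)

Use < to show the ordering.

Ordered by growth rate: O(1) < O(n) < O(n log n) < O(2^n)

Answer: O(1) < O(n) < O(n log n) < O(2^n)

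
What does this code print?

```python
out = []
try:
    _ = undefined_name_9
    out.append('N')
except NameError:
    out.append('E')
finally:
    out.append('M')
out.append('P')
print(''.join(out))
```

Execution trace: 'E' (except NameError) → 'M' (finally) → 'P' (after the try/except). Output: EMP

Answer: EMP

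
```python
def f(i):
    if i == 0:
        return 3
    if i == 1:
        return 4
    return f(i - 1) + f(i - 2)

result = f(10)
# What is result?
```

Build up from base cases: f(0)=3, f(1)=4, f(2)=7, f(3)=11, f(4)=18, f(5)=29, f(6)=47, ..., f(10)=322

Answer: 322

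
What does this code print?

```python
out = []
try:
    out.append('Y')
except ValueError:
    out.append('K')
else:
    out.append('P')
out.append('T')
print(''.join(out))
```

Execution trace: 'Y' (try body, no exception) → 'P' (else) → 'T' (after the try/except). Output: YPT

Answer: YPT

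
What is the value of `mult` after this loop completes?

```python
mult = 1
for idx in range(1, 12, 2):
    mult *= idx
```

Product of 1, 3, 5, ... up to 11
`mult` takes the values: 1 → 3 → 15 → 105 → 945 → 10395

Answer: 10395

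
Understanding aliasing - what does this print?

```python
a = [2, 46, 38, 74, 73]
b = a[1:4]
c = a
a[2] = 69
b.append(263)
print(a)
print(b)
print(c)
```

Key concept: slice vs alias.
Step by step:
`a = [2, 46, 38, 74, 73]` → a = [2, 46, 38, 74, 73]
`b = a[1:4]` → b = [46, 38, 74]
`c = a` → c = [2, 46, 38, 74, 73] (same object as a)
`a[2] = 69` → a = [2, 46, 69, 74, 73] (same object as c); c = [2, 46, 69, 74, 73] (same object as a)
`b.append(263)` → b = [46, 38, 74, 263]
`print(a)` → prints [2, 46, 69, 74, 73]
`print(b)` → prints [46, 38, 74, 263]
`print(c)` → prints [2, 46, 69, 74, 73]

Answer:
[2, 46, 69, 74, 73]
[46, 38, 74, 263]
[2, 46, 69, 74, 73]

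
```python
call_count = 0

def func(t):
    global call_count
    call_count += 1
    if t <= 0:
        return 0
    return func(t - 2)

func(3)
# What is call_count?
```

Linear recursion stepping by 2: 3 calls from t=3 down to ≤0.

Answer: 3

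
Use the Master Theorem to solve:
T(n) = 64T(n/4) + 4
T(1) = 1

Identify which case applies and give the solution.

a=64, b=4, f(n)=4. log_4(64) = 3. Since c=0 < 3, Case 1 applies: T(n) = Θ(n^log_b(a)) = O(n^3).

Answer: O(n^3) - Case 1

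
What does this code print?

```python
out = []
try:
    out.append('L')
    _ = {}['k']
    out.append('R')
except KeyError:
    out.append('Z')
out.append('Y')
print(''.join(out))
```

Execution trace: 'L' (try body) → 'Z' (except KeyError) → 'Y' (after the try/except). Output: LZY

Answer: LZY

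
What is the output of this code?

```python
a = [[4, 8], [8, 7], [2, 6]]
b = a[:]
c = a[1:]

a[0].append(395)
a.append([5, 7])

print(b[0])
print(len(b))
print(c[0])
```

Key concept: slice with nested mutation.
Step by step:
`a = [[4, 8], [8, 7], [2, 6]]` → a = [[4, 8], [8, 7], [2, 6]]
`b = a[:]` → b = [[4, 8], [8, 7], [2, 6]]
`c = a[1:]` → c = [[8, 7], [2, 6]]
`a[0].append(395)` → a = [[4, 8, 395], [8, 7], [2, 6]]; b = [[4, 8, 395], [8, 7], [2, 6]]
`a.append([5, 7])` → a = [[4, 8, 395], [8, 7], [2, 6], [5, 7]]
`print(b[0])` → prints [4, 8, 395]
`print(len(b))` → prints 3
`print(c[0])` → prints [8, 7]

Answer:
[4, 8, 395]
3
[8, 7]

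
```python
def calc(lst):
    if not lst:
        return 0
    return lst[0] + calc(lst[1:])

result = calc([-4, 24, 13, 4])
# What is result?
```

(-4) + 24 + 13 + 4 + 0 = 37

Answer: 37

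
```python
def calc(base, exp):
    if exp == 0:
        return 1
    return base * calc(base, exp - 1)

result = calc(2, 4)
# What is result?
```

calc(2, 4) = 2 * 2 * 2 * 2 = 16

Answer: 16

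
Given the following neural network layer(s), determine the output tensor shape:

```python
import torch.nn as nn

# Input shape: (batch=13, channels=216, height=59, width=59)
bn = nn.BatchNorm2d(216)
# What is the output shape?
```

Input: (13, 216, 59, 59) -> Output: (13, 216, 59, 59)

Answer: (13, 216, 59, 59)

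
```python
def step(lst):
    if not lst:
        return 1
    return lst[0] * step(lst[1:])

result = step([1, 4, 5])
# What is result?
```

Product over [1, 4, 5] = 1 * 4 * 5 = 20

Answer: 20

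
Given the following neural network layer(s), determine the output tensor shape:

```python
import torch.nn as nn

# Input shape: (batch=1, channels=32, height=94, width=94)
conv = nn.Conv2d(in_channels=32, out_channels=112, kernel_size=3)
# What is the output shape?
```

Input: (1, 32, 94, 94) -> Output: (1, 112, 92, 92)

Answer: (1, 112, 92, 92)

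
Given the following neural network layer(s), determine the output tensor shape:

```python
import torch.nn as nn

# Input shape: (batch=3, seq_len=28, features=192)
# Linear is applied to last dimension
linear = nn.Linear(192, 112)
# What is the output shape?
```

Input: (3, 28, 192) -> Output: (3, 28, 112)

Answer: (3, 28, 112)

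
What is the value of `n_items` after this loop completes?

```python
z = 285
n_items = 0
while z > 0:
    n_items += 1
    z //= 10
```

Count digits by repeated division by 10
`n_items` takes the values: 0 → 1 → 2 → 3

Answer: 3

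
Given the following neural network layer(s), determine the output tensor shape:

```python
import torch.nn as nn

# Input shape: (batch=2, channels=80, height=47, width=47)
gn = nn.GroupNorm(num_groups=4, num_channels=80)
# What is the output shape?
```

Input: (2, 80, 47, 47) -> Output: (2, 80, 47, 47)

Answer: (2, 80, 47, 47)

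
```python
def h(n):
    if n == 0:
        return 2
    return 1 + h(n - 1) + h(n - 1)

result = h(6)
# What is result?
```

h(n) = 1 + 2·h(n-1), h(0)=2. Closed form: (2+1)·2^6 - 1 = 191.

Answer: 191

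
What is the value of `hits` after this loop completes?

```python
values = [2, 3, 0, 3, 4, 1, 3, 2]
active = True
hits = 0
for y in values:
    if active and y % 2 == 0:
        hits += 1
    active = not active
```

Count even values at even positions
`hits` takes the values: 0 → 1 → 2 → 3

Answer: 3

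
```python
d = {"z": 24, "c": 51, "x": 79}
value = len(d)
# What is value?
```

Trace:
`d = {"z": 24, "c": 51, "x": 79}` → d = {'z': 24, 'c': 51, 'x': 79}
`value = len(d)` → value = 3
So value = 3

Answer: 3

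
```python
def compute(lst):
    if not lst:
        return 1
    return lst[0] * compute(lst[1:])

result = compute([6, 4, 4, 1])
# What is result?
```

Product over [6, 4, 4, 1] = 6 * 4 * 4 * 1 = 96

Answer: 96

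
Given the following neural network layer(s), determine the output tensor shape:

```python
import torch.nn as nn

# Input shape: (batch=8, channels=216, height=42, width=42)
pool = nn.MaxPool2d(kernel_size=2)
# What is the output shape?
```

Input: (8, 216, 42, 42) -> Output: (8, 216, 21, 21)

Answer: (8, 216, 21, 21)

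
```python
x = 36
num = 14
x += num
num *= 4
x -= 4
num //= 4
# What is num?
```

Trace:
`x = 36` → x = 36
`num = 14` → num = 14
`x += num` → x = 50
`num *= 4` → num = 56
`x -= 4` → x = 46
`num //= 4` → num = 14
So num = 14

Answer: 14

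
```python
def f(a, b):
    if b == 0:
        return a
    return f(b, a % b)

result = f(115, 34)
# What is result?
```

f(115, 34) -> f(34, 13) -> f(13, 8) -> f(8, 5) -> f(5, 3) -> f(3, 2) -> f(2, 1) -> f(1, 0) -> 1

Answer: 1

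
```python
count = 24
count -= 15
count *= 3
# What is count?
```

Trace:
`count = 24` → count = 24
`count -= 15` → count = 9
`count *= 3` → count = 27
So count = 27

Answer: 27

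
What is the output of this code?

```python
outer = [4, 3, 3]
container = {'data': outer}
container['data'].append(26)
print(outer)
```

Key concept: dict holds reference to list.
Step by step:
`outer = [4, 3, 3]` → outer = [4, 3, 3]
`container = {'data': outer}` → container = {'data': [4, 3, 3]}
`container['data'].append(26)` → outer = [4, 3, 3, 26]; container = {'data': [4, 3, 3, 26]}
`print(outer)` → prints [4, 3, 3, 26]

Answer: [4, 3, 3, 26]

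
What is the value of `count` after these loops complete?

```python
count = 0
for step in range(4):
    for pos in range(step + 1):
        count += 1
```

Triangle: 1 + 2 + ... + 4
`count` takes the values: 0 → 1 → 2 → 3 → 4 → 5 → 6 → 7 → 8 → 9 → 10

Answer: 10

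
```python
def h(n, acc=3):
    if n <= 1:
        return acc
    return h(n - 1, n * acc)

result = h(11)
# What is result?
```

Accumulator trace (n, acc): (11, 3) -> (10, 33) -> (9, 330) -> (8, 2970) -> (7, 23760) -> (6, 166320) -> (5, 997920) -> (4, 4989600) -> (3, 19958400) -> (2, 59875200) -> (1, 119750400) -> return 119750400

Answer: 119750400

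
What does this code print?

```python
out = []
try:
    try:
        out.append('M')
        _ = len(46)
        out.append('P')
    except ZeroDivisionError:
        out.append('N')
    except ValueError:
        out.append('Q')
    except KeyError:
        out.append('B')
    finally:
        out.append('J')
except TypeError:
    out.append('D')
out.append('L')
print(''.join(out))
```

Execution trace: 'M' (try body) → 'J' (finally) → 'D' (outer except TypeError) → 'L' (after the try/except). Output: MJDL

Answer: MJDL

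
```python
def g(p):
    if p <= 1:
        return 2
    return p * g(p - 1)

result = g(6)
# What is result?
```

g(6) = 6 * 5 * 4 * 3 * 2 * 2 = 1440

Answer: 1440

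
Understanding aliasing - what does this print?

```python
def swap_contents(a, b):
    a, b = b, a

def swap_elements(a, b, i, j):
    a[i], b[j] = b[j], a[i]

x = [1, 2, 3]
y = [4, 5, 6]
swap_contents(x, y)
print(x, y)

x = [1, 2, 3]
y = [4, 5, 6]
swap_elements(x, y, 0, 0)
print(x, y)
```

Key concept: parameter rebinding vs mutation.
Step by step:
`x = [1, 2, 3]` → x = [1, 2, 3]
`y = [4, 5, 6]` → y = [4, 5, 6]
`swap_contents(x, y)` → no visible change to tracked variables
`print(x, y)` → prints [1, 2, 3] [4, 5, 6]
`x = [1, 2, 3]` → x = [1, 2, 3]
`y = [4, 5, 6]` → y = [4, 5, 6]
`swap_elements(x, y, 0, 0)` → x = [4, 2, 3]; y = [1, 5, 6]
`print(x, y)` → prints [4, 2, 3] [1, 5, 6]

Answer:
[1, 2, 3] [4, 5, 6]
[4, 2, 3] [1, 5, 6]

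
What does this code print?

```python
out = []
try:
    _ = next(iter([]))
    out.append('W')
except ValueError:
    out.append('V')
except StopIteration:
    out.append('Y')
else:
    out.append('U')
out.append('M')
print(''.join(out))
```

Execution trace: 'Y' (except StopIteration) → 'M' (after the try/except). Output: YM

Answer: YM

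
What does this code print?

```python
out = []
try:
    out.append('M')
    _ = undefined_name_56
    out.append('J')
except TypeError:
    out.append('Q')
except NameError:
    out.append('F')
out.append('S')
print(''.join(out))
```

Execution trace: 'M' (try body) → 'F' (except NameError) → 'S' (after the try/except). Output: MFS

Answer: MFS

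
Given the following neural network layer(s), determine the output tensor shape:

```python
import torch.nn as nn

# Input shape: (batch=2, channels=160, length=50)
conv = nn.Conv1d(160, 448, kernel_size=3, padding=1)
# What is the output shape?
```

Input: (2, 160, 50) -> Output: (2, 448, 50)

Answer: (2, 448, 50)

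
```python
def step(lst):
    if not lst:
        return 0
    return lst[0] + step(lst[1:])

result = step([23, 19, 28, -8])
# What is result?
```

23 + 19 + 28 + (-8) + 0 = 62

Answer: 62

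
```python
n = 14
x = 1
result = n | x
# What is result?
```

Trace:
`n = 14` → n = 14
`x = 1` → x = 1
`result = n | x` → result = 15
So result = 15

Answer: 15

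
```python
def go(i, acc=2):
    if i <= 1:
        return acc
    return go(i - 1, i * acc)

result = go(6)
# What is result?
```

Accumulator trace (n, acc): (6, 2) -> (5, 12) -> (4, 60) -> (3, 240) -> (2, 720) -> (1, 1440) -> return 1440

Answer: 1440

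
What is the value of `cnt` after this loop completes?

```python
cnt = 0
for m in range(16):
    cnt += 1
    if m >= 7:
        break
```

Loop breaks when m reaches 7, cnt is 8
`cnt` takes the values: 0 → 1 → 2 → 3 → 4 → 5 → 6 → 7 → 8

Answer: 8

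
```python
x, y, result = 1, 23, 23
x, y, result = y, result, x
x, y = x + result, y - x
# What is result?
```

Trace:
`x, y, result = 1, 23, 23` → x = 1; y = 23; result = 23
`x, y, result = y, result, x` → x = 23; y = 23; result = 1
`x, y = x + result, y - x` → x = 24; y = 0
So result = 1

Answer: 1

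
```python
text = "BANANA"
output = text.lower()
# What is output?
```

Trace:
`text = "BANANA"` → text = 'BANANA'
`output = text.lower()` → output = 'banana'
So output = 'banana'

Answer: 'banana'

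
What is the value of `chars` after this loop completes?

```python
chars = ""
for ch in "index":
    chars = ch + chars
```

Reverse 'index'
`chars` takes the values: "" → "i" → "ni" → "dni" → "edni" → "xedni"

Answer: "xedni"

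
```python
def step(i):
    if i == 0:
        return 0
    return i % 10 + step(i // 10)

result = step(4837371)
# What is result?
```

Sum of digits of 4837371: 1 + 7 + 3 + 7 + 3 + 8 + 4 = 33

Answer: 33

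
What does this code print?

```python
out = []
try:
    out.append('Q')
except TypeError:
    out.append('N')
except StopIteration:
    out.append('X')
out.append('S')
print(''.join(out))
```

Execution trace: 'Q' (try body, no exception) → 'S' (after the try/except). Output: QS

Answer: QS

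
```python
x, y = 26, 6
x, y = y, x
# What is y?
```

Trace:
`x, y = 26, 6` → x = 26; y = 6
`x, y = y, x` → x = 6; y = 26
So y = 26

Answer: 26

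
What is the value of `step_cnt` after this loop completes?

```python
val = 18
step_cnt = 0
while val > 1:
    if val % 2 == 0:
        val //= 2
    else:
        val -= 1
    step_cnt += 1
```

Steps to reduce 18 to 1
`step_cnt` takes the values: 0 → 1 → 2 → 3 → 4 → 5

Answer: 5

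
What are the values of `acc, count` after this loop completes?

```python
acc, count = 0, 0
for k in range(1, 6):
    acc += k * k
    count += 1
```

Sum of squares and count
`acc, count` takes the values: (0, 0) → (1, 0) → (1, 1) → (5, 1) → (5, 2) → (14, 2) → (14, 3) → (30, 3) → (30, 4) → (55, 4) → (55, 5)

Answer: 55, 5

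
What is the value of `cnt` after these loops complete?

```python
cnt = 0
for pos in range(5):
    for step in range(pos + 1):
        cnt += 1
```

Triangle: 1 + 2 + ... + 5
`cnt` takes the values: 0 → 1 → 2 → 3 → 4 → 5 → 6 → 7 → 8 → 9 → 10 → 11 → 12 → 13 → 14 → 15

Answer: 15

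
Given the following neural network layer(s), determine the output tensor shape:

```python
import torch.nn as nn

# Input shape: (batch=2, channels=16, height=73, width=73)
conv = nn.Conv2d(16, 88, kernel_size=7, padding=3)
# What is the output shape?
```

Input: (2, 16, 73, 73) -> Output: (2, 88, 73, 73)

Answer: (2, 88, 73, 73)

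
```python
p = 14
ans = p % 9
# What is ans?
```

Trace:
`p = 14` → p = 14
`ans = p % 9` → ans = 5
So ans = 5

Answer: 5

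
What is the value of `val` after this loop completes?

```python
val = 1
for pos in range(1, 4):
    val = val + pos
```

Start at 1, add 1 through 3
`val` takes the values: 1 → 2 → 4 → 7

Answer: 7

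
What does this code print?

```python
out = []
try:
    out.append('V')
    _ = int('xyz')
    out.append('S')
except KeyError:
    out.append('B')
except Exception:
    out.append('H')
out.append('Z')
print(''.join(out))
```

Execution trace: 'V' (try body) → 'H' (except Exception) → 'Z' (after the try/except). Output: VHZ

Answer: VHZ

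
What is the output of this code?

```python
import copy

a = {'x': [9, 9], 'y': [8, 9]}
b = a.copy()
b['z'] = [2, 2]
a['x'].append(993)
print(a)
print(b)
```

Key concept: shallow copy of dict with mutable values.
Step by step:
`a = {'x': [9, 9], 'y': [8, 9]}` → a = {'x': [9, 9], 'y': [8, 9]}
`b = a.copy()` → b = {'x': [9, 9], 'y': [8, 9]}
`b['z'] = [2, 2]` → b = {'x': [9, 9], 'y': [8, 9], 'z': [2, 2]}
`a['x'].append(993)` → a = {'x': [9, 9, 993], 'y': [8, 9]}; b = {'x': [9, 9, 993], 'y': [8, 9], 'z': [2, 2]}
`print(a)` → prints {'x': [9, 9, 993], 'y': [8, 9]}
`print(b)` → prints {'x': [9, 9, 993], 'y': [8, 9], 'z': [2, 2]}

Answer:
{'x': [9, 9, 993], 'y': [8, 9]}
{'x': [9, 9, 993], 'y': [8, 9], 'z': [2, 2]}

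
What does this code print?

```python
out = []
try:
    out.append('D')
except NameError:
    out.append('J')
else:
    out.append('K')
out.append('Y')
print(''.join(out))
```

Execution trace: 'D' (try body, no exception) → 'K' (else) → 'Y' (after the try/except). Output: DKY

Answer: DKY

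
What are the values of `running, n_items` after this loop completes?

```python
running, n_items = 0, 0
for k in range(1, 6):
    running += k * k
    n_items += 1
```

Sum of squares and count
`running, n_items` takes the values: (0, 0) → (1, 0) → (1, 1) → (5, 1) → (5, 2) → (14, 2) → (14, 3) → (30, 3) → (30, 4) → (55, 4) → (55, 5)

Answer: 55, 5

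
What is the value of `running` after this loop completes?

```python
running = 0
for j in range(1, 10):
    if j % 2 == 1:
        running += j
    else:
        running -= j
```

Add odd, subtract even
`running` takes the values: 0 → 1 → -1 → 2 → -2 → 3 → -3 → 4 → -4 → 5

Answer: 5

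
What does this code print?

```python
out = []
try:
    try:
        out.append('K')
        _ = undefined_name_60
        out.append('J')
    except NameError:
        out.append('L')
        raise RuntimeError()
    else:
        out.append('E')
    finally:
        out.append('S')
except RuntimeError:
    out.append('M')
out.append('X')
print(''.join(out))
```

Execution trace: 'K' (try body) → 'L' (except NameError) → 'S' (finally) → 'M' (outer except RuntimeError) → 'X' (after the try/except). Output: KLSMX

Answer: KLSMX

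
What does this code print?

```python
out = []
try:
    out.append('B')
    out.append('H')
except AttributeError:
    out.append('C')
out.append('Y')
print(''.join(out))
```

Execution trace: 'B' (try body) → 'H' (try body, no exception) → 'Y' (after the try/except). Output: BHY

Answer: BHY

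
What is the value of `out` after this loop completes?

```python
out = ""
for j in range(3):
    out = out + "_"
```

Repeat '_' 3 times
`out` takes the values: "" → "_" → "__" → "___"

Answer: "___"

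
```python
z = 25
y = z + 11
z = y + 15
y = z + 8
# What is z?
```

Trace:
`z = 25` → z = 25
`y = z + 11` → y = 36
`z = y + 15` → z = 51
`y = z + 8` → y = 59
So z = 51

Answer: 51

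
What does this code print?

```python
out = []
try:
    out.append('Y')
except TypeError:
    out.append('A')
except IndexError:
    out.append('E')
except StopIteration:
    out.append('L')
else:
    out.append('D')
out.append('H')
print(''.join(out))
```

Execution trace: 'Y' (try body, no exception) → 'D' (else) → 'H' (after the try/except). Output: YDH

Answer: YDH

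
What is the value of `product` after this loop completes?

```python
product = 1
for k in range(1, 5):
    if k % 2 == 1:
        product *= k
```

Product of odd numbers 1 to 4
`product` takes the values: 1 → 3

Answer: 3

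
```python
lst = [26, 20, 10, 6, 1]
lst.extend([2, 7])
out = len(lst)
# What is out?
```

Trace:
`lst = [26, 20, 10, 6, 1]` → lst = [26, 20, 10, 6, 1]
`lst.extend([2, 7])` → lst = [26, 20, 10, 6, 1, 2, 7]
`out = len(lst)` → out = 7
So out = 7

Answer: 7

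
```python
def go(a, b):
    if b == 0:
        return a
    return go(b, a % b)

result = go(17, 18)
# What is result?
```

go(17, 18) -> go(18, 17) -> go(17, 1) -> go(1, 0) -> 1

Answer: 1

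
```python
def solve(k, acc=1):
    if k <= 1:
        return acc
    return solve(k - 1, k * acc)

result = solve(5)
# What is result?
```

Accumulator trace (n, acc): (5, 1) -> (4, 5) -> (3, 20) -> (2, 60) -> (1, 120) -> return 120

Answer: 120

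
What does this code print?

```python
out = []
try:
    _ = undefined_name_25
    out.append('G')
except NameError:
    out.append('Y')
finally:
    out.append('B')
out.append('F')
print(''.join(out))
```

Execution trace: 'Y' (except NameError) → 'B' (finally) → 'F' (after the try/except). Output: YBF

Answer: YBF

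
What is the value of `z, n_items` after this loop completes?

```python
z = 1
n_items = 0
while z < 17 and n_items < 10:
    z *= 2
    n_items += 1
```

Double until >= 17 or 10 iterations
`z, n_items` takes the values: (1, 0) → (2, 0) → (2, 1) → (4, 1) → (4, 2) → (8, 2) → (8, 3) → (16, 3) → (16, 4) → (32, 4) → (32, 5)

Answer: 32, 5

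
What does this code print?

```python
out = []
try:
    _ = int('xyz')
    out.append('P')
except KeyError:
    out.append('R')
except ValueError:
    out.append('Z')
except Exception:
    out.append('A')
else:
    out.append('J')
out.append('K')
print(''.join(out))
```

Execution trace: 'Z' (except ValueError) → 'K' (after the try/except). Output: ZK

Answer: ZK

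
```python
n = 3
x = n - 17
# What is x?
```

Trace:
`n = 3` → n = 3
`x = n - 17` → x = -14
So x = -14

Answer: -14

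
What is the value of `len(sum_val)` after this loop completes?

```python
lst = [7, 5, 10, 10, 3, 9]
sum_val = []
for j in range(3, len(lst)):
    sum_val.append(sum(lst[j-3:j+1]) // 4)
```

Number of 4-element averages
`sum_val` takes the values: [] → [8] → [8, 7] → [8, 7, 8]
So `len(sum_val)` = 3

Answer: 3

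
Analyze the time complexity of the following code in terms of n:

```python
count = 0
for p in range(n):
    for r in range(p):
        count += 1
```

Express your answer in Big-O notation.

Each loop level contributes: n × n. Multiplying the contributions gives O(n^2).

Answer: O(n^2)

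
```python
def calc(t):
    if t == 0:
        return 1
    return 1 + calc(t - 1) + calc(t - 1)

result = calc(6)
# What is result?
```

calc(t) = 1 + 2·calc(t-1), calc(0)=1. Closed form: (1+1)·2^6 - 1 = 127.

Answer: 127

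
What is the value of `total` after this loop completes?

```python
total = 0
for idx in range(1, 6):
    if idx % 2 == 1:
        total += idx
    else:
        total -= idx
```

Add odd, subtract even
`total` takes the values: 0 → 1 → -1 → 2 → -2 → 3

Answer: 3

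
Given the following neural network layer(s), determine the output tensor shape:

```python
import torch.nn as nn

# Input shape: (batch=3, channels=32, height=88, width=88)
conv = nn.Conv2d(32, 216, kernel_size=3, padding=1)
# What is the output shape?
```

Input: (3, 32, 88, 88) -> Output: (3, 216, 88, 88)

Answer: (3, 216, 88, 88)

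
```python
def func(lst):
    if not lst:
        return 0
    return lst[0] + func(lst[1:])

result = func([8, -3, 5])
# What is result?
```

8 + (-3) + 5 + 0 = 10

Answer: 10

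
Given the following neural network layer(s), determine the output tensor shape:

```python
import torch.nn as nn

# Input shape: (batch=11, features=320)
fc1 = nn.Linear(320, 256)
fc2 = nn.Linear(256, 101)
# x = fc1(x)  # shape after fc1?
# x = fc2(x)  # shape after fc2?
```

Input: (11, 320) -> after fc1: (11, 256) -> Output: (11, 101)

Answer: (11, 101)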